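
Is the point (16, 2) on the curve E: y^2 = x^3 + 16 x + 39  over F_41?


Check whether y^2 = x^3 + 16 x + 39 (mod 41) for (x, y) = (16, 2).
LHS: y^2 = 2^2 mod 41 = 4
RHS: x^3 + 16 x + 39 = 16^3 + 16*16 + 39 mod 41 = 4
LHS = RHS

Yes, on the curve


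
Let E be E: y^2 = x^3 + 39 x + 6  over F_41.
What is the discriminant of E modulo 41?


4 a^3 + 27 b^2 = 4*39^3 + 27*6^2 = 237276 + 972 = 238248
Delta = -16 * (238248) = -3811968
Delta mod 41 = 7

Delta = 7 (mod 41)


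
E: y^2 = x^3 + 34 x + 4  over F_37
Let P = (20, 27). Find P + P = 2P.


Doubling: s = (3 x1^2 + a) / (2 y1)
s = (3*20^2 + 34) / (2*27) mod 37 = 16
x3 = s^2 - 2 x1 mod 37 = 16^2 - 2*20 = 31
y3 = s (x1 - x3) - y1 mod 37 = 16 * (20 - 31) - 27 = 19

2P = (31, 19)


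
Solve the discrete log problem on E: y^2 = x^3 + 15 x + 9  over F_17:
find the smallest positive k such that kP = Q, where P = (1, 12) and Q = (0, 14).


Enumerate multiples of P until we hit Q = (0, 14):
  1P = (1, 12)
  2P = (6, 14)
  3P = (2, 8)
  4P = (13, 2)
  5P = (7, 10)
  6P = (11, 14)
  7P = (3, 8)
  8P = (0, 3)
  9P = (12, 8)
  10P = (12, 9)
  11P = (0, 14)
Match found at i = 11.

k = 11


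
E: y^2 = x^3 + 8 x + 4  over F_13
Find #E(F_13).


For each x in F_13, count y with y^2 = x^3 + 8 x + 4 mod 13:
  x = 0: RHS = 4, y in [2, 11]  -> 2 point(s)
  x = 1: RHS = 0, y in [0]  -> 1 point(s)
  x = 3: RHS = 3, y in [4, 9]  -> 2 point(s)
  x = 4: RHS = 9, y in [3, 10]  -> 2 point(s)
  x = 5: RHS = 0, y in [0]  -> 1 point(s)
  x = 7: RHS = 0, y in [0]  -> 1 point(s)
  x = 9: RHS = 12, y in [5, 8]  -> 2 point(s)
Affine points: 11. Add the point at infinity: total = 12.

#E(F_13) = 12


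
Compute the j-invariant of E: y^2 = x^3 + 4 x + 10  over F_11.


Delta = -16(4 a^3 + 27 b^2) mod 11 = 4
-1728 * (4 a)^3 = -1728 * (4*4)^3 mod 11 = 7
j = 7 * 4^(-1) mod 11 = 10

j = 10 (mod 11)


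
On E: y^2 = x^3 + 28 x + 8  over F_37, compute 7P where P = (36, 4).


k = 7 = 111_2 (binary, LSB first: 111)
Double-and-add from P = (36, 4):
  bit 0 = 1: acc = O + (36, 4) = (36, 4)
  bit 1 = 1: acc = (36, 4) + (28, 27) = (20, 24)
  bit 2 = 1: acc = (20, 24) + (8, 35) = (25, 33)

7P = (25, 33)


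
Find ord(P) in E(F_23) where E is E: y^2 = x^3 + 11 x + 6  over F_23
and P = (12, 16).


Compute successive multiples of P until we hit O:
  1P = (12, 16)
  2P = (2, 6)
  3P = (10, 9)
  4P = (19, 17)
  5P = (0, 12)
  6P = (6, 9)
  7P = (7, 9)
  8P = (17, 0)
  ... (continuing to 16P)
  16P = O

ord(P) = 16


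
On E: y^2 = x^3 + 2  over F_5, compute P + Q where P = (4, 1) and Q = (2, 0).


P != Q, so use the chord formula.
s = (y2 - y1) / (x2 - x1) = (4) / (3) mod 5 = 3
x3 = s^2 - x1 - x2 mod 5 = 3^2 - 4 - 2 = 3
y3 = s (x1 - x3) - y1 mod 5 = 3 * (4 - 3) - 1 = 2

P + Q = (3, 2)


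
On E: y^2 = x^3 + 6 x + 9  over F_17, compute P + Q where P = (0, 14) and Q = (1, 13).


P != Q, so use the chord formula.
s = (y2 - y1) / (x2 - x1) = (16) / (1) mod 17 = 16
x3 = s^2 - x1 - x2 mod 17 = 16^2 - 0 - 1 = 0
y3 = s (x1 - x3) - y1 mod 17 = 16 * (0 - 0) - 14 = 3

P + Q = (0, 3)


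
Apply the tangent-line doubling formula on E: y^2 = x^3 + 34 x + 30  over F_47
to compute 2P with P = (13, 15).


Doubling: s = (3 x1^2 + a) / (2 y1)
s = (3*13^2 + 34) / (2*15) mod 47 = 29
x3 = s^2 - 2 x1 mod 47 = 29^2 - 2*13 = 16
y3 = s (x1 - x3) - y1 mod 47 = 29 * (13 - 16) - 15 = 39

2P = (16, 39)


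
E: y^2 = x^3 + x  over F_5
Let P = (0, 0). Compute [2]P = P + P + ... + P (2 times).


k = 2 = 10_2 (binary, LSB first: 01)
Double-and-add from P = (0, 0):
  bit 0 = 0: acc unchanged = O
  bit 1 = 1: acc = O + O = O

2P = O


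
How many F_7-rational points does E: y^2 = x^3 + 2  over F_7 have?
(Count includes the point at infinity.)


For each x in F_7, count y with y^2 = x^3 + 0 x + 2 mod 7:
  x = 0: RHS = 2, y in [3, 4]  -> 2 point(s)
  x = 3: RHS = 1, y in [1, 6]  -> 2 point(s)
  x = 5: RHS = 1, y in [1, 6]  -> 2 point(s)
  x = 6: RHS = 1, y in [1, 6]  -> 2 point(s)
Affine points: 8. Add the point at infinity: total = 9.

#E(F_7) = 9


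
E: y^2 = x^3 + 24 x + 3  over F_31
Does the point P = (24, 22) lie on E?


Check whether y^2 = x^3 + 24 x + 3 (mod 31) for (x, y) = (24, 22).
LHS: y^2 = 22^2 mod 31 = 19
RHS: x^3 + 24 x + 3 = 24^3 + 24*24 + 3 mod 31 = 19
LHS = RHS

Yes, on the curve


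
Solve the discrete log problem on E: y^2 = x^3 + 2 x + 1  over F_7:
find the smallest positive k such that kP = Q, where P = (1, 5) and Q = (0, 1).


Enumerate multiples of P until we hit Q = (0, 1):
  1P = (1, 5)
  2P = (0, 6)
  3P = (0, 1)
Match found at i = 3.

k = 3


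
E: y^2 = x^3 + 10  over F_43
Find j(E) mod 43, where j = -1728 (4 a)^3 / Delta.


Delta = -16(4 a^3 + 27 b^2) mod 43 = 15
-1728 * (4 a)^3 = -1728 * (4*0)^3 mod 43 = 0
j = 0 * 15^(-1) mod 43 = 0

j = 0 (mod 43)


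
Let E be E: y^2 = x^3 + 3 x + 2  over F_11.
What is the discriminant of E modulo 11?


4 a^3 + 27 b^2 = 4*3^3 + 27*2^2 = 108 + 108 = 216
Delta = -16 * (216) = -3456
Delta mod 11 = 9

Delta = 9 (mod 11)


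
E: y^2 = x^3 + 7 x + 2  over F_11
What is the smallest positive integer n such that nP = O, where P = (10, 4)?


Compute successive multiples of P until we hit O:
  1P = (10, 4)
  2P = (7, 8)
  3P = (8, 8)
  4P = (8, 3)
  5P = (7, 3)
  6P = (10, 7)
  7P = O

ord(P) = 7


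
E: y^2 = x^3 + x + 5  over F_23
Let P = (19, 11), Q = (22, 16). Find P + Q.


P != Q, so use the chord formula.
s = (y2 - y1) / (x2 - x1) = (5) / (3) mod 23 = 17
x3 = s^2 - x1 - x2 mod 23 = 17^2 - 19 - 22 = 18
y3 = s (x1 - x3) - y1 mod 23 = 17 * (19 - 18) - 11 = 6

P + Q = (18, 6)


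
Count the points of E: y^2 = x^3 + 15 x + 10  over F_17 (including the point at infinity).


For each x in F_17, count y with y^2 = x^3 + 15 x + 10 mod 17:
  x = 1: RHS = 9, y in [3, 14]  -> 2 point(s)
  x = 4: RHS = 15, y in [7, 10]  -> 2 point(s)
  x = 7: RHS = 16, y in [4, 13]  -> 2 point(s)
  x = 8: RHS = 13, y in [8, 9]  -> 2 point(s)
  x = 10: RHS = 4, y in [2, 15]  -> 2 point(s)
Affine points: 10. Add the point at infinity: total = 11.

#E(F_17) = 11


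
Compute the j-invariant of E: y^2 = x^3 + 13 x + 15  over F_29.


Delta = -16(4 a^3 + 27 b^2) mod 29 = 21
-1728 * (4 a)^3 = -1728 * (4*13)^3 mod 29 = 18
j = 18 * 21^(-1) mod 29 = 5

j = 5 (mod 29)


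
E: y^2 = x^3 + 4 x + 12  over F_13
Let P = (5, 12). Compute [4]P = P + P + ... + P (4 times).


k = 4 = 100_2 (binary, LSB first: 001)
Double-and-add from P = (5, 12):
  bit 0 = 0: acc unchanged = O
  bit 1 = 0: acc unchanged = O
  bit 2 = 1: acc = O + (9, 7) = (9, 7)

4P = (9, 7)


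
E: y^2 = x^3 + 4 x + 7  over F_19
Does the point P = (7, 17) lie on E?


Check whether y^2 = x^3 + 4 x + 7 (mod 19) for (x, y) = (7, 17).
LHS: y^2 = 17^2 mod 19 = 4
RHS: x^3 + 4 x + 7 = 7^3 + 4*7 + 7 mod 19 = 17
LHS != RHS

No, not on the curve


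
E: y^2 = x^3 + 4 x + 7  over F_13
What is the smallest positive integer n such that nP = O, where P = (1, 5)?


Compute successive multiples of P until we hit O:
  1P = (1, 5)
  2P = (2, 6)
  3P = (11, 11)
  4P = (5, 3)
  5P = (4, 3)
  6P = (7, 12)
  7P = (6, 0)
  8P = (7, 1)
  ... (continuing to 14P)
  14P = O

ord(P) = 14


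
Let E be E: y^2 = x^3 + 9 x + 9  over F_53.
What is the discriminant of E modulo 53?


4 a^3 + 27 b^2 = 4*9^3 + 27*9^2 = 2916 + 2187 = 5103
Delta = -16 * (5103) = -81648
Delta mod 53 = 25

Delta = 25 (mod 53)


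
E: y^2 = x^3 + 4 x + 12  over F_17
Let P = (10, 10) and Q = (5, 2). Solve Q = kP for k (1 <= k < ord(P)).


Enumerate multiples of P until we hit Q = (5, 2):
  1P = (10, 10)
  2P = (5, 15)
  3P = (3, 0)
  4P = (5, 2)
Match found at i = 4.

k = 4


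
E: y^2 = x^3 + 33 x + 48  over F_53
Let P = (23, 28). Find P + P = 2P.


Doubling: s = (3 x1^2 + a) / (2 y1)
s = (3*23^2 + 33) / (2*28) mod 53 = 10
x3 = s^2 - 2 x1 mod 53 = 10^2 - 2*23 = 1
y3 = s (x1 - x3) - y1 mod 53 = 10 * (23 - 1) - 28 = 33

2P = (1, 33)


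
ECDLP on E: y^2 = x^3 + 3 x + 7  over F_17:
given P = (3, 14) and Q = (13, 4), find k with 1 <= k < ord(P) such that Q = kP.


Enumerate multiples of P until we hit Q = (13, 4):
  1P = (3, 14)
  2P = (2, 15)
  3P = (13, 13)
  4P = (9, 7)
  5P = (4, 7)
  6P = (8, 4)
  7P = (10, 0)
  8P = (8, 13)
  9P = (4, 10)
  10P = (9, 10)
  11P = (13, 4)
Match found at i = 11.

k = 11


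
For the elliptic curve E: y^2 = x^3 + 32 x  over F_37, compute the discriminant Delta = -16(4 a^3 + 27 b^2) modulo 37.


4 a^3 + 27 b^2 = 4*32^3 + 27*0^2 = 131072 + 0 = 131072
Delta = -16 * (131072) = -2097152
Delta mod 37 = 8

Delta = 8 (mod 37)


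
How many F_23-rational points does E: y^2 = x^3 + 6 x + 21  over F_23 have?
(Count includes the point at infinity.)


For each x in F_23, count y with y^2 = x^3 + 6 x + 21 mod 23:
  x = 2: RHS = 18, y in [8, 15]  -> 2 point(s)
  x = 8: RHS = 6, y in [11, 12]  -> 2 point(s)
  x = 10: RHS = 0, y in [0]  -> 1 point(s)
  x = 12: RHS = 4, y in [2, 21]  -> 2 point(s)
  x = 15: RHS = 13, y in [6, 17]  -> 2 point(s)
  x = 16: RHS = 4, y in [2, 21]  -> 2 point(s)
  x = 18: RHS = 4, y in [2, 21]  -> 2 point(s)
  x = 19: RHS = 2, y in [5, 18]  -> 2 point(s)
  x = 21: RHS = 1, y in [1, 22]  -> 2 point(s)
Affine points: 17. Add the point at infinity: total = 18.

#E(F_23) = 18


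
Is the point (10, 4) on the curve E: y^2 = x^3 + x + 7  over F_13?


Check whether y^2 = x^3 + 1 x + 7 (mod 13) for (x, y) = (10, 4).
LHS: y^2 = 4^2 mod 13 = 3
RHS: x^3 + 1 x + 7 = 10^3 + 1*10 + 7 mod 13 = 3
LHS = RHS

Yes, on the curve


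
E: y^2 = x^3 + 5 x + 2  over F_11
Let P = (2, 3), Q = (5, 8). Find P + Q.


P != Q, so use the chord formula.
s = (y2 - y1) / (x2 - x1) = (5) / (3) mod 11 = 9
x3 = s^2 - x1 - x2 mod 11 = 9^2 - 2 - 5 = 8
y3 = s (x1 - x3) - y1 mod 11 = 9 * (2 - 8) - 3 = 9

P + Q = (8, 9)


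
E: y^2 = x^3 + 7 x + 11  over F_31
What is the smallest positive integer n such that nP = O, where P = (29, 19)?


Compute successive multiples of P until we hit O:
  1P = (29, 19)
  2P = (12, 5)
  3P = (22, 5)
  4P = (15, 9)
  5P = (28, 26)
  6P = (23, 1)
  7P = (19, 11)
  8P = (1, 22)
  ... (continuing to 34P)
  34P = O

ord(P) = 34


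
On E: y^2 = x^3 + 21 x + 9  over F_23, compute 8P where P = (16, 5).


k = 8 = 1000_2 (binary, LSB first: 0001)
Double-and-add from P = (16, 5):
  bit 0 = 0: acc unchanged = O
  bit 1 = 0: acc unchanged = O
  bit 2 = 0: acc unchanged = O
  bit 3 = 1: acc = O + (13, 15) = (13, 15)

8P = (13, 15)


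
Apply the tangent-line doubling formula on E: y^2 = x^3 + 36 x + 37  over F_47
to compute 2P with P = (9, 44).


Doubling: s = (3 x1^2 + a) / (2 y1)
s = (3*9^2 + 36) / (2*44) mod 47 = 24
x3 = s^2 - 2 x1 mod 47 = 24^2 - 2*9 = 41
y3 = s (x1 - x3) - y1 mod 47 = 24 * (9 - 41) - 44 = 34

2P = (41, 34)


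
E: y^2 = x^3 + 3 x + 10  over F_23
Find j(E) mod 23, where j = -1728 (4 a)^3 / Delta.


Delta = -16(4 a^3 + 27 b^2) mod 23 = 14
-1728 * (4 a)^3 = -1728 * (4*3)^3 mod 23 = 14
j = 14 * 14^(-1) mod 23 = 1

j = 1 (mod 23)


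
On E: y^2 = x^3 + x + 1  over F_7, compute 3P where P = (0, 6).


k = 3 = 11_2 (binary, LSB first: 11)
Double-and-add from P = (0, 6):
  bit 0 = 1: acc = O + (0, 6) = (0, 6)
  bit 1 = 1: acc = (0, 6) + (2, 2) = (2, 5)

3P = (2, 5)


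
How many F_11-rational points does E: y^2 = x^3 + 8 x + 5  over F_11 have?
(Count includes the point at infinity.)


For each x in F_11, count y with y^2 = x^3 + 8 x + 5 mod 11:
  x = 0: RHS = 5, y in [4, 7]  -> 2 point(s)
  x = 1: RHS = 3, y in [5, 6]  -> 2 point(s)
  x = 3: RHS = 1, y in [1, 10]  -> 2 point(s)
  x = 5: RHS = 5, y in [4, 7]  -> 2 point(s)
  x = 6: RHS = 5, y in [4, 7]  -> 2 point(s)
  x = 8: RHS = 9, y in [3, 8]  -> 2 point(s)
  x = 9: RHS = 3, y in [5, 6]  -> 2 point(s)
Affine points: 14. Add the point at infinity: total = 15.

#E(F_11) = 15


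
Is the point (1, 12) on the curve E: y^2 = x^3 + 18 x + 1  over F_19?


Check whether y^2 = x^3 + 18 x + 1 (mod 19) for (x, y) = (1, 12).
LHS: y^2 = 12^2 mod 19 = 11
RHS: x^3 + 18 x + 1 = 1^3 + 18*1 + 1 mod 19 = 1
LHS != RHS

No, not on the curve


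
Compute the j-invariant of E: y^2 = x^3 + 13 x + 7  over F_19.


Delta = -16(4 a^3 + 27 b^2) mod 19 = 9
-1728 * (4 a)^3 = -1728 * (4*13)^3 mod 19 = 8
j = 8 * 9^(-1) mod 19 = 3

j = 3 (mod 19)


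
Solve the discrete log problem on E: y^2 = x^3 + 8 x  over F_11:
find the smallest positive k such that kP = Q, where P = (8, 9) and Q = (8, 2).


Enumerate multiples of P until we hit Q = (8, 2):
  1P = (8, 9)
  2P = (9, 8)
  3P = (6, 0)
  4P = (9, 3)
  5P = (8, 2)
Match found at i = 5.

k = 5


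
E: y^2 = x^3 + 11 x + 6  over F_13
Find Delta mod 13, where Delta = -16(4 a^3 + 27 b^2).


4 a^3 + 27 b^2 = 4*11^3 + 27*6^2 = 5324 + 972 = 6296
Delta = -16 * (6296) = -100736
Delta mod 13 = 1

Delta = 1 (mod 13)


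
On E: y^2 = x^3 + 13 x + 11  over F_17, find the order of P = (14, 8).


Compute successive multiples of P until we hit O:
  1P = (14, 8)
  2P = (8, 7)
  3P = (4, 5)
  4P = (3, 14)
  5P = (1, 5)
  6P = (10, 6)
  7P = (6, 13)
  8P = (12, 12)
  ... (continuing to 17P)
  17P = O

ord(P) = 17


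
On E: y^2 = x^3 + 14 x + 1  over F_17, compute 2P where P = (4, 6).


Doubling: s = (3 x1^2 + a) / (2 y1)
s = (3*4^2 + 14) / (2*6) mod 17 = 8
x3 = s^2 - 2 x1 mod 17 = 8^2 - 2*4 = 5
y3 = s (x1 - x3) - y1 mod 17 = 8 * (4 - 5) - 6 = 3

2P = (5, 3)


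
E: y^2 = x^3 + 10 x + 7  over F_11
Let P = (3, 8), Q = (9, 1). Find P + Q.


P != Q, so use the chord formula.
s = (y2 - y1) / (x2 - x1) = (4) / (6) mod 11 = 8
x3 = s^2 - x1 - x2 mod 11 = 8^2 - 3 - 9 = 8
y3 = s (x1 - x3) - y1 mod 11 = 8 * (3 - 8) - 8 = 7

P + Q = (8, 7)


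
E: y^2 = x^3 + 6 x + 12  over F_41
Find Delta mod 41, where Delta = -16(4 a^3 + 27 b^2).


4 a^3 + 27 b^2 = 4*6^3 + 27*12^2 = 864 + 3888 = 4752
Delta = -16 * (4752) = -76032
Delta mod 41 = 23

Delta = 23 (mod 41)


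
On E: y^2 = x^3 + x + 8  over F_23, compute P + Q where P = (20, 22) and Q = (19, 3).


P != Q, so use the chord formula.
s = (y2 - y1) / (x2 - x1) = (4) / (22) mod 23 = 19
x3 = s^2 - x1 - x2 mod 23 = 19^2 - 20 - 19 = 0
y3 = s (x1 - x3) - y1 mod 23 = 19 * (20 - 0) - 22 = 13

P + Q = (0, 13)


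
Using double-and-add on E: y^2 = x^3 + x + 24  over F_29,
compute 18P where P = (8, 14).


k = 18 = 10010_2 (binary, LSB first: 01001)
Double-and-add from P = (8, 14):
  bit 0 = 0: acc unchanged = O
  bit 1 = 1: acc = O + (26, 9) = (26, 9)
  bit 2 = 0: acc unchanged = (26, 9)
  bit 3 = 0: acc unchanged = (26, 9)
  bit 4 = 1: acc = (26, 9) + (18, 4) = (23, 11)

18P = (23, 11)


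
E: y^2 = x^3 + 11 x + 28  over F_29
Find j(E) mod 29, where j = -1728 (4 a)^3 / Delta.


Delta = -16(4 a^3 + 27 b^2) mod 29 = 21
-1728 * (4 a)^3 = -1728 * (4*11)^3 mod 29 = 16
j = 16 * 21^(-1) mod 29 = 27

j = 27 (mod 29)


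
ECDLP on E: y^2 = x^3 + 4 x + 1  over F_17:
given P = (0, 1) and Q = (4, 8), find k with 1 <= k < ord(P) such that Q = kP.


Enumerate multiples of P until we hit Q = (4, 8):
  1P = (0, 1)
  2P = (4, 8)
Match found at i = 2.

k = 2


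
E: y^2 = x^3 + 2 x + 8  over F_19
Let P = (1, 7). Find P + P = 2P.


Doubling: s = (3 x1^2 + a) / (2 y1)
s = (3*1^2 + 2) / (2*7) mod 19 = 18
x3 = s^2 - 2 x1 mod 19 = 18^2 - 2*1 = 18
y3 = s (x1 - x3) - y1 mod 19 = 18 * (1 - 18) - 7 = 10

2P = (18, 10)


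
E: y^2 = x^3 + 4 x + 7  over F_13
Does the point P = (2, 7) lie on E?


Check whether y^2 = x^3 + 4 x + 7 (mod 13) for (x, y) = (2, 7).
LHS: y^2 = 7^2 mod 13 = 10
RHS: x^3 + 4 x + 7 = 2^3 + 4*2 + 7 mod 13 = 10
LHS = RHS

Yes, on the curve


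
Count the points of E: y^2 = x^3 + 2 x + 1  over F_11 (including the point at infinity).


For each x in F_11, count y with y^2 = x^3 + 2 x + 1 mod 11:
  x = 0: RHS = 1, y in [1, 10]  -> 2 point(s)
  x = 1: RHS = 4, y in [2, 9]  -> 2 point(s)
  x = 3: RHS = 1, y in [1, 10]  -> 2 point(s)
  x = 5: RHS = 4, y in [2, 9]  -> 2 point(s)
  x = 6: RHS = 9, y in [3, 8]  -> 2 point(s)
  x = 8: RHS = 1, y in [1, 10]  -> 2 point(s)
  x = 9: RHS = 0, y in [0]  -> 1 point(s)
  x = 10: RHS = 9, y in [3, 8]  -> 2 point(s)
Affine points: 15. Add the point at infinity: total = 16.

#E(F_11) = 16


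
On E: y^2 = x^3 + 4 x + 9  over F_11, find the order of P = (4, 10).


Compute successive multiples of P until we hit O:
  1P = (4, 10)
  2P = (8, 6)
  3P = (0, 8)
  4P = (10, 9)
  5P = (1, 6)
  6P = (9, 9)
  7P = (2, 5)
  8P = (3, 9)
  ... (continuing to 18P)
  18P = O

ord(P) = 18


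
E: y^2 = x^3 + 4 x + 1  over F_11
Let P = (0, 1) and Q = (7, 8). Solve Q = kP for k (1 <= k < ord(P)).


Enumerate multiples of P until we hit Q = (7, 8):
  1P = (0, 1)
  2P = (4, 2)
  3P = (5, 6)
  4P = (7, 3)
  5P = (7, 8)
Match found at i = 5.

k = 5


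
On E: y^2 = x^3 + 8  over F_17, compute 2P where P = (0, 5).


Doubling: s = (3 x1^2 + a) / (2 y1)
s = (3*0^2 + 0) / (2*5) mod 17 = 0
x3 = s^2 - 2 x1 mod 17 = 0^2 - 2*0 = 0
y3 = s (x1 - x3) - y1 mod 17 = 0 * (0 - 0) - 5 = 12

2P = (0, 12)


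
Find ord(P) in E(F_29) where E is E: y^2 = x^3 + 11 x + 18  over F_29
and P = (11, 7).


Compute successive multiples of P until we hit O:
  1P = (11, 7)
  2P = (14, 4)
  3P = (5, 16)
  4P = (8, 3)
  5P = (15, 7)
  6P = (3, 22)
  7P = (9, 11)
  8P = (13, 26)
  ... (continuing to 29P)
  29P = O

ord(P) = 29


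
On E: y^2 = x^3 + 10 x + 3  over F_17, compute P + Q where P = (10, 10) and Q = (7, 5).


P != Q, so use the chord formula.
s = (y2 - y1) / (x2 - x1) = (12) / (14) mod 17 = 13
x3 = s^2 - x1 - x2 mod 17 = 13^2 - 10 - 7 = 16
y3 = s (x1 - x3) - y1 mod 17 = 13 * (10 - 16) - 10 = 14

P + Q = (16, 14)


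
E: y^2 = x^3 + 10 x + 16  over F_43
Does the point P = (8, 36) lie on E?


Check whether y^2 = x^3 + 10 x + 16 (mod 43) for (x, y) = (8, 36).
LHS: y^2 = 36^2 mod 43 = 6
RHS: x^3 + 10 x + 16 = 8^3 + 10*8 + 16 mod 43 = 6
LHS = RHS

Yes, on the curve


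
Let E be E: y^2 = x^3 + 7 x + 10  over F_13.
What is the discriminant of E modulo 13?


4 a^3 + 27 b^2 = 4*7^3 + 27*10^2 = 1372 + 2700 = 4072
Delta = -16 * (4072) = -65152
Delta mod 13 = 4

Delta = 4 (mod 13)


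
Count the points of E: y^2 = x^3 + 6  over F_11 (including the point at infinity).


For each x in F_11, count y with y^2 = x^3 + 0 x + 6 mod 11:
  x = 2: RHS = 3, y in [5, 6]  -> 2 point(s)
  x = 3: RHS = 0, y in [0]  -> 1 point(s)
  x = 4: RHS = 4, y in [2, 9]  -> 2 point(s)
  x = 8: RHS = 1, y in [1, 10]  -> 2 point(s)
  x = 9: RHS = 9, y in [3, 8]  -> 2 point(s)
  x = 10: RHS = 5, y in [4, 7]  -> 2 point(s)
Affine points: 11. Add the point at infinity: total = 12.

#E(F_11) = 12


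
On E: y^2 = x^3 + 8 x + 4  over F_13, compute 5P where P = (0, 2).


k = 5 = 101_2 (binary, LSB first: 101)
Double-and-add from P = (0, 2):
  bit 0 = 1: acc = O + (0, 2) = (0, 2)
  bit 1 = 0: acc unchanged = (0, 2)
  bit 2 = 1: acc = (0, 2) + (4, 10) = (0, 11)

5P = (0, 11)


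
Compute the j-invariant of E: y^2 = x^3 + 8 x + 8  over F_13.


Delta = -16(4 a^3 + 27 b^2) mod 13 = 8
-1728 * (4 a)^3 = -1728 * (4*8)^3 mod 13 = 8
j = 8 * 8^(-1) mod 13 = 1

j = 1 (mod 13)


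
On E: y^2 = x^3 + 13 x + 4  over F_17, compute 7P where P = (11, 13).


k = 7 = 111_2 (binary, LSB first: 111)
Double-and-add from P = (11, 13):
  bit 0 = 1: acc = O + (11, 13) = (11, 13)
  bit 1 = 1: acc = (11, 13) + (11, 4) = O
  bit 2 = 1: acc = O + (11, 13) = (11, 13)

7P = (11, 13)


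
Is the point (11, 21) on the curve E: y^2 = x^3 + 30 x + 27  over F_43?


Check whether y^2 = x^3 + 30 x + 27 (mod 43) for (x, y) = (11, 21).
LHS: y^2 = 21^2 mod 43 = 11
RHS: x^3 + 30 x + 27 = 11^3 + 30*11 + 27 mod 43 = 11
LHS = RHS

Yes, on the curve


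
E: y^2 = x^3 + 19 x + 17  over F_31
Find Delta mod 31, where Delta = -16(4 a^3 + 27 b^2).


4 a^3 + 27 b^2 = 4*19^3 + 27*17^2 = 27436 + 7803 = 35239
Delta = -16 * (35239) = -563824
Delta mod 31 = 4

Delta = 4 (mod 31)


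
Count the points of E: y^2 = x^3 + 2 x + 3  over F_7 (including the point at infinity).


For each x in F_7, count y with y^2 = x^3 + 2 x + 3 mod 7:
  x = 2: RHS = 1, y in [1, 6]  -> 2 point(s)
  x = 3: RHS = 1, y in [1, 6]  -> 2 point(s)
  x = 6: RHS = 0, y in [0]  -> 1 point(s)
Affine points: 5. Add the point at infinity: total = 6.

#E(F_7) = 6


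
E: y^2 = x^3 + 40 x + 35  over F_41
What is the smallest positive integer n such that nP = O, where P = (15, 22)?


Compute successive multiples of P until we hit O:
  1P = (15, 22)
  2P = (6, 32)
  3P = (2, 0)
  4P = (6, 9)
  5P = (15, 19)
  6P = O

ord(P) = 6


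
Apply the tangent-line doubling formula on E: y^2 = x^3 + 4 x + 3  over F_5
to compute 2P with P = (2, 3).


Doubling: s = (3 x1^2 + a) / (2 y1)
s = (3*2^2 + 4) / (2*3) mod 5 = 1
x3 = s^2 - 2 x1 mod 5 = 1^2 - 2*2 = 2
y3 = s (x1 - x3) - y1 mod 5 = 1 * (2 - 2) - 3 = 2

2P = (2, 2)


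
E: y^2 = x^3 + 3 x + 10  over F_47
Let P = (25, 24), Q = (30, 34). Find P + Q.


P != Q, so use the chord formula.
s = (y2 - y1) / (x2 - x1) = (10) / (5) mod 47 = 2
x3 = s^2 - x1 - x2 mod 47 = 2^2 - 25 - 30 = 43
y3 = s (x1 - x3) - y1 mod 47 = 2 * (25 - 43) - 24 = 34

P + Q = (43, 34)


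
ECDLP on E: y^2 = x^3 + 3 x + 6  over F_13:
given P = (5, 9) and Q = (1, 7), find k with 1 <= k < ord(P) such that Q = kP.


Enumerate multiples of P until we hit Q = (1, 7):
  1P = (5, 9)
  2P = (3, 4)
  3P = (8, 3)
  4P = (4, 2)
  5P = (1, 6)
  6P = (10, 10)
  7P = (10, 3)
  8P = (1, 7)
Match found at i = 8.

k = 8


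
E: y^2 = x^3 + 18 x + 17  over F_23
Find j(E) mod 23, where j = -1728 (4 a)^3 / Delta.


Delta = -16(4 a^3 + 27 b^2) mod 23 = 15
-1728 * (4 a)^3 = -1728 * (4*18)^3 mod 23 = 11
j = 11 * 15^(-1) mod 23 = 13

j = 13 (mod 23)


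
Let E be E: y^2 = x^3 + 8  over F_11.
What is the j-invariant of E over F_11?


Delta = -16(4 a^3 + 27 b^2) mod 11 = 6
-1728 * (4 a)^3 = -1728 * (4*0)^3 mod 11 = 0
j = 0 * 6^(-1) mod 11 = 0

j = 0 (mod 11)


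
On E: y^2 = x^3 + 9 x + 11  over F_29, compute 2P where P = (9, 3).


Doubling: s = (3 x1^2 + a) / (2 y1)
s = (3*9^2 + 9) / (2*3) mod 29 = 13
x3 = s^2 - 2 x1 mod 29 = 13^2 - 2*9 = 6
y3 = s (x1 - x3) - y1 mod 29 = 13 * (9 - 6) - 3 = 7

2P = (6, 7)


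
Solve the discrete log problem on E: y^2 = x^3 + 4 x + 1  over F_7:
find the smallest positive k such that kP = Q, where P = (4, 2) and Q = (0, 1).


Enumerate multiples of P until we hit Q = (0, 1):
  1P = (4, 2)
  2P = (0, 1)
Match found at i = 2.

k = 2


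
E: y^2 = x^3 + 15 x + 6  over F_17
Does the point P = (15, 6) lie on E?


Check whether y^2 = x^3 + 15 x + 6 (mod 17) for (x, y) = (15, 6).
LHS: y^2 = 6^2 mod 17 = 2
RHS: x^3 + 15 x + 6 = 15^3 + 15*15 + 6 mod 17 = 2
LHS = RHS

Yes, on the curve


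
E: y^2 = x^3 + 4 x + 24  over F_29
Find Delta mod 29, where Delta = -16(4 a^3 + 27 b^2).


4 a^3 + 27 b^2 = 4*4^3 + 27*24^2 = 256 + 15552 = 15808
Delta = -16 * (15808) = -252928
Delta mod 29 = 10

Delta = 10 (mod 29)


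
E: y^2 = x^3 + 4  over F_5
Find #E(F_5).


For each x in F_5, count y with y^2 = x^3 + 0 x + 4 mod 5:
  x = 0: RHS = 4, y in [2, 3]  -> 2 point(s)
  x = 1: RHS = 0, y in [0]  -> 1 point(s)
  x = 3: RHS = 1, y in [1, 4]  -> 2 point(s)
Affine points: 5. Add the point at infinity: total = 6.

#E(F_5) = 6


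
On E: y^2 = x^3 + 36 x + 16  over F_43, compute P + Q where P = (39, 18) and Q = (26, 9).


P != Q, so use the chord formula.
s = (y2 - y1) / (x2 - x1) = (34) / (30) mod 43 = 4
x3 = s^2 - x1 - x2 mod 43 = 4^2 - 39 - 26 = 37
y3 = s (x1 - x3) - y1 mod 43 = 4 * (39 - 37) - 18 = 33

P + Q = (37, 33)


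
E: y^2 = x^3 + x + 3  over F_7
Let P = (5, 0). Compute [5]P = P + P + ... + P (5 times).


k = 5 = 101_2 (binary, LSB first: 101)
Double-and-add from P = (5, 0):
  bit 0 = 1: acc = O + (5, 0) = (5, 0)
  bit 1 = 0: acc unchanged = (5, 0)
  bit 2 = 1: acc = (5, 0) + O = (5, 0)

5P = (5, 0)


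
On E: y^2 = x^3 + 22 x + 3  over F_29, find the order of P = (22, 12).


Compute successive multiples of P until we hit O:
  1P = (22, 12)
  2P = (15, 24)
  3P = (5, 21)
  4P = (8, 13)
  5P = (3, 26)
  6P = (28, 26)
  7P = (7, 23)
  8P = (20, 2)
  ... (continuing to 30P)
  30P = O

ord(P) = 30


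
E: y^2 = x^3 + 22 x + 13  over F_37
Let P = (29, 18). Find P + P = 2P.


Doubling: s = (3 x1^2 + a) / (2 y1)
s = (3*29^2 + 22) / (2*18) mod 37 = 8
x3 = s^2 - 2 x1 mod 37 = 8^2 - 2*29 = 6
y3 = s (x1 - x3) - y1 mod 37 = 8 * (29 - 6) - 18 = 18

2P = (6, 18)


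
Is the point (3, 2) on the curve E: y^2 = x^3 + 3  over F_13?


Check whether y^2 = x^3 + 0 x + 3 (mod 13) for (x, y) = (3, 2).
LHS: y^2 = 2^2 mod 13 = 4
RHS: x^3 + 0 x + 3 = 3^3 + 0*3 + 3 mod 13 = 4
LHS = RHS

Yes, on the curve


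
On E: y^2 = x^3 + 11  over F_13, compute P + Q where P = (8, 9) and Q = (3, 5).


P != Q, so use the chord formula.
s = (y2 - y1) / (x2 - x1) = (9) / (8) mod 13 = 6
x3 = s^2 - x1 - x2 mod 13 = 6^2 - 8 - 3 = 12
y3 = s (x1 - x3) - y1 mod 13 = 6 * (8 - 12) - 9 = 6

P + Q = (12, 6)


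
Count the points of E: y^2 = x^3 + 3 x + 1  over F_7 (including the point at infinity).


For each x in F_7, count y with y^2 = x^3 + 3 x + 1 mod 7:
  x = 0: RHS = 1, y in [1, 6]  -> 2 point(s)
  x = 2: RHS = 1, y in [1, 6]  -> 2 point(s)
  x = 3: RHS = 2, y in [3, 4]  -> 2 point(s)
  x = 4: RHS = 0, y in [0]  -> 1 point(s)
  x = 5: RHS = 1, y in [1, 6]  -> 2 point(s)
  x = 6: RHS = 4, y in [2, 5]  -> 2 point(s)
Affine points: 11. Add the point at infinity: total = 12.

#E(F_7) = 12


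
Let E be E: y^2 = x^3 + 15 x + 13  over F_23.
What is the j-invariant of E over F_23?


Delta = -16(4 a^3 + 27 b^2) mod 23 = 10
-1728 * (4 a)^3 = -1728 * (4*15)^3 mod 23 = 2
j = 2 * 10^(-1) mod 23 = 14

j = 14 (mod 23)


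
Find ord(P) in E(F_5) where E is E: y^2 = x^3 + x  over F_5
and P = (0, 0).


Compute successive multiples of P until we hit O:
  1P = (0, 0)
  2P = O

ord(P) = 2


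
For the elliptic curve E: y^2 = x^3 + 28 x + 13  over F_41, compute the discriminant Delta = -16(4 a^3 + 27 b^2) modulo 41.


4 a^3 + 27 b^2 = 4*28^3 + 27*13^2 = 87808 + 4563 = 92371
Delta = -16 * (92371) = -1477936
Delta mod 41 = 32

Delta = 32 (mod 41)


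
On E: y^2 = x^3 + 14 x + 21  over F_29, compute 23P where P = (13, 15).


k = 23 = 10111_2 (binary, LSB first: 11101)
Double-and-add from P = (13, 15):
  bit 0 = 1: acc = O + (13, 15) = (13, 15)
  bit 1 = 1: acc = (13, 15) + (4, 5) = (5, 10)
  bit 2 = 1: acc = (5, 10) + (20, 6) = (10, 1)
  bit 3 = 0: acc unchanged = (10, 1)
  bit 4 = 1: acc = (10, 1) + (1, 23) = (5, 19)

23P = (5, 19)


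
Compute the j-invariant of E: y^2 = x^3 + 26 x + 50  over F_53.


Delta = -16(4 a^3 + 27 b^2) mod 53 = 42
-1728 * (4 a)^3 = -1728 * (4*26)^3 mod 53 = 44
j = 44 * 42^(-1) mod 53 = 49

j = 49 (mod 53)


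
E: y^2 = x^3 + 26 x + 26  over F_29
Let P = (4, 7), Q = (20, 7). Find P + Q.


P != Q, so use the chord formula.
s = (y2 - y1) / (x2 - x1) = (0) / (16) mod 29 = 0
x3 = s^2 - x1 - x2 mod 29 = 0^2 - 4 - 20 = 5
y3 = s (x1 - x3) - y1 mod 29 = 0 * (4 - 5) - 7 = 22

P + Q = (5, 22)


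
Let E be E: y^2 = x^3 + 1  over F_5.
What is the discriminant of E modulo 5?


4 a^3 + 27 b^2 = 4*0^3 + 27*1^2 = 0 + 27 = 27
Delta = -16 * (27) = -432
Delta mod 5 = 3

Delta = 3 (mod 5)


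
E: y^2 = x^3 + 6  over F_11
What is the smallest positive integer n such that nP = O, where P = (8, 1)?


Compute successive multiples of P until we hit O:
  1P = (8, 1)
  2P = (4, 9)
  3P = (3, 0)
  4P = (4, 2)
  5P = (8, 10)
  6P = O

ord(P) = 6


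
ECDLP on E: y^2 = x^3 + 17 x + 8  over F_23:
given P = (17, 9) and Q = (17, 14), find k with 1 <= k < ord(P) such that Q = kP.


Enumerate multiples of P until we hit Q = (17, 14):
  1P = (17, 9)
  2P = (16, 12)
  3P = (22, 6)
  4P = (0, 13)
  5P = (9, 4)
  6P = (15, 21)
  7P = (4, 5)
  8P = (4, 18)
  9P = (15, 2)
  10P = (9, 19)
  11P = (0, 10)
  12P = (22, 17)
  13P = (16, 11)
  14P = (17, 14)
Match found at i = 14.

k = 14


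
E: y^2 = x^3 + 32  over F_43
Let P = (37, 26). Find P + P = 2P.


Doubling: s = (3 x1^2 + a) / (2 y1)
s = (3*37^2 + 0) / (2*26) mod 43 = 12
x3 = s^2 - 2 x1 mod 43 = 12^2 - 2*37 = 27
y3 = s (x1 - x3) - y1 mod 43 = 12 * (37 - 27) - 26 = 8

2P = (27, 8)


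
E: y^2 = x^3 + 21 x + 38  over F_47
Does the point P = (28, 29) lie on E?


Check whether y^2 = x^3 + 21 x + 38 (mod 47) for (x, y) = (28, 29).
LHS: y^2 = 29^2 mod 47 = 42
RHS: x^3 + 21 x + 38 = 28^3 + 21*28 + 38 mod 47 = 18
LHS != RHS

No, not on the curve


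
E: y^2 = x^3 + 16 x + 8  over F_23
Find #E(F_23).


For each x in F_23, count y with y^2 = x^3 + 16 x + 8 mod 23:
  x = 0: RHS = 8, y in [10, 13]  -> 2 point(s)
  x = 1: RHS = 2, y in [5, 18]  -> 2 point(s)
  x = 2: RHS = 2, y in [5, 18]  -> 2 point(s)
  x = 5: RHS = 6, y in [11, 12]  -> 2 point(s)
  x = 7: RHS = 3, y in [7, 16]  -> 2 point(s)
  x = 8: RHS = 4, y in [2, 21]  -> 2 point(s)
  x = 10: RHS = 18, y in [8, 15]  -> 2 point(s)
  x = 14: RHS = 9, y in [3, 20]  -> 2 point(s)
  x = 15: RHS = 12, y in [9, 14]  -> 2 point(s)
  x = 16: RHS = 13, y in [6, 17]  -> 2 point(s)
  x = 17: RHS = 18, y in [8, 15]  -> 2 point(s)
  x = 19: RHS = 18, y in [8, 15]  -> 2 point(s)
  x = 20: RHS = 2, y in [5, 18]  -> 2 point(s)
Affine points: 26. Add the point at infinity: total = 27.

#E(F_23) = 27


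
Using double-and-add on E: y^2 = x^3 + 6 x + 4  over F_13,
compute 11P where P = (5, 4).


k = 11 = 1011_2 (binary, LSB first: 1101)
Double-and-add from P = (5, 4):
  bit 0 = 1: acc = O + (5, 4) = (5, 4)
  bit 1 = 1: acc = (5, 4) + (7, 5) = (11, 6)
  bit 2 = 0: acc unchanged = (11, 6)
  bit 3 = 1: acc = (11, 6) + (12, 6) = (3, 7)

11P = (3, 7)


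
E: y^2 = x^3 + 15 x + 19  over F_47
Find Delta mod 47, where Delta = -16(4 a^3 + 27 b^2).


4 a^3 + 27 b^2 = 4*15^3 + 27*19^2 = 13500 + 9747 = 23247
Delta = -16 * (23247) = -371952
Delta mod 47 = 6

Delta = 6 (mod 47)


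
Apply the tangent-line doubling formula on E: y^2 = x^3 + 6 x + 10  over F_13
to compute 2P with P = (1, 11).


Doubling: s = (3 x1^2 + a) / (2 y1)
s = (3*1^2 + 6) / (2*11) mod 13 = 1
x3 = s^2 - 2 x1 mod 13 = 1^2 - 2*1 = 12
y3 = s (x1 - x3) - y1 mod 13 = 1 * (1 - 12) - 11 = 4

2P = (12, 4)


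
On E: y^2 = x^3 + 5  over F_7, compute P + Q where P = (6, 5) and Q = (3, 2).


P != Q, so use the chord formula.
s = (y2 - y1) / (x2 - x1) = (4) / (4) mod 7 = 1
x3 = s^2 - x1 - x2 mod 7 = 1^2 - 6 - 3 = 6
y3 = s (x1 - x3) - y1 mod 7 = 1 * (6 - 6) - 5 = 2

P + Q = (6, 2)


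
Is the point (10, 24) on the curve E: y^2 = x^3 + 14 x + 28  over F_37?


Check whether y^2 = x^3 + 14 x + 28 (mod 37) for (x, y) = (10, 24).
LHS: y^2 = 24^2 mod 37 = 21
RHS: x^3 + 14 x + 28 = 10^3 + 14*10 + 28 mod 37 = 21
LHS = RHS

Yes, on the curve


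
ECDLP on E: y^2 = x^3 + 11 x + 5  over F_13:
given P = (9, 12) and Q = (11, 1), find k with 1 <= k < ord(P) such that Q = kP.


Enumerate multiples of P until we hit Q = (11, 1):
  1P = (9, 12)
  2P = (4, 3)
  3P = (10, 7)
  4P = (6, 12)
  5P = (11, 1)
Match found at i = 5.

k = 5


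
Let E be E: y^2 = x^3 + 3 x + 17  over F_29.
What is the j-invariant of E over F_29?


Delta = -16(4 a^3 + 27 b^2) mod 29 = 9
-1728 * (4 a)^3 = -1728 * (4*3)^3 mod 29 = 1
j = 1 * 9^(-1) mod 29 = 13

j = 13 (mod 29)


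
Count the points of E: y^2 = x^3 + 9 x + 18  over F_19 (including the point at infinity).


For each x in F_19, count y with y^2 = x^3 + 9 x + 18 mod 19:
  x = 1: RHS = 9, y in [3, 16]  -> 2 point(s)
  x = 2: RHS = 6, y in [5, 14]  -> 2 point(s)
  x = 4: RHS = 4, y in [2, 17]  -> 2 point(s)
  x = 5: RHS = 17, y in [6, 13]  -> 2 point(s)
  x = 7: RHS = 6, y in [5, 14]  -> 2 point(s)
  x = 9: RHS = 11, y in [7, 12]  -> 2 point(s)
  x = 10: RHS = 6, y in [5, 14]  -> 2 point(s)
  x = 11: RHS = 4, y in [2, 17]  -> 2 point(s)
  x = 12: RHS = 11, y in [7, 12]  -> 2 point(s)
  x = 14: RHS = 0, y in [0]  -> 1 point(s)
  x = 17: RHS = 11, y in [7, 12]  -> 2 point(s)
Affine points: 21. Add the point at infinity: total = 22.

#E(F_19) = 22


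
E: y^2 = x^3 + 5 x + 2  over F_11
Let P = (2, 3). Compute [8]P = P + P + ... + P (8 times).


k = 8 = 1000_2 (binary, LSB first: 0001)
Double-and-add from P = (2, 3):
  bit 0 = 0: acc unchanged = O
  bit 1 = 0: acc unchanged = O
  bit 2 = 0: acc unchanged = O
  bit 3 = 1: acc = O + (8, 9) = (8, 9)

8P = (8, 9)


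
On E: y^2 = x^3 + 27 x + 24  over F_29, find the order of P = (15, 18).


Compute successive multiples of P until we hit O:
  1P = (15, 18)
  2P = (24, 24)
  3P = (13, 22)
  4P = (5, 20)
  5P = (16, 17)
  6P = (28, 24)
  7P = (2, 17)
  8P = (6, 5)
  ... (continuing to 39P)
  39P = O

ord(P) = 39


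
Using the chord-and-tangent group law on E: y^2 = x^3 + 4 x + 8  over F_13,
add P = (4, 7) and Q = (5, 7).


P != Q, so use the chord formula.
s = (y2 - y1) / (x2 - x1) = (0) / (1) mod 13 = 0
x3 = s^2 - x1 - x2 mod 13 = 0^2 - 4 - 5 = 4
y3 = s (x1 - x3) - y1 mod 13 = 0 * (4 - 4) - 7 = 6

P + Q = (4, 6)


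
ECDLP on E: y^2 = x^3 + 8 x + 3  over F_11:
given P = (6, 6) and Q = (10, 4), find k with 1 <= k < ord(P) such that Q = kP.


Enumerate multiples of P until we hit Q = (10, 4):
  1P = (6, 6)
  2P = (2, 7)
  3P = (1, 1)
  4P = (5, 6)
  5P = (0, 5)
  6P = (9, 10)
  7P = (10, 7)
  8P = (4, 0)
  9P = (10, 4)
Match found at i = 9.

k = 9


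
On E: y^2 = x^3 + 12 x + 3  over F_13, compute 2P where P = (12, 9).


Doubling: s = (3 x1^2 + a) / (2 y1)
s = (3*12^2 + 12) / (2*9) mod 13 = 3
x3 = s^2 - 2 x1 mod 13 = 3^2 - 2*12 = 11
y3 = s (x1 - x3) - y1 mod 13 = 3 * (12 - 11) - 9 = 7

2P = (11, 7)


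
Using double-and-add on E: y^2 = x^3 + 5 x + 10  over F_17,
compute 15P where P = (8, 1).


k = 15 = 1111_2 (binary, LSB first: 1111)
Double-and-add from P = (8, 1):
  bit 0 = 1: acc = O + (8, 1) = (8, 1)
  bit 1 = 1: acc = (8, 1) + (9, 11) = (15, 14)
  bit 2 = 1: acc = (15, 14) + (3, 1) = (1, 4)
  bit 3 = 1: acc = (1, 4) + (12, 8) = (12, 9)

15P = (12, 9)


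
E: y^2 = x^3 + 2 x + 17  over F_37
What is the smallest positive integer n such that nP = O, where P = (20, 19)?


Compute successive multiples of P until we hit O:
  1P = (20, 19)
  2P = (25, 2)
  3P = (8, 29)
  4P = (21, 25)
  5P = (32, 20)
  6P = (31, 14)
  7P = (7, 2)
  8P = (22, 4)
  ... (continuing to 39P)
  39P = O

ord(P) = 39


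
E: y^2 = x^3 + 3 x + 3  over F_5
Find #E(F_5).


For each x in F_5, count y with y^2 = x^3 + 3 x + 3 mod 5:
  x = 3: RHS = 4, y in [2, 3]  -> 2 point(s)
  x = 4: RHS = 4, y in [2, 3]  -> 2 point(s)
Affine points: 4. Add the point at infinity: total = 5.

#E(F_5) = 5


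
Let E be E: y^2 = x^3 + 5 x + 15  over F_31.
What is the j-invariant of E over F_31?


Delta = -16(4 a^3 + 27 b^2) mod 31 = 14
-1728 * (4 a)^3 = -1728 * (4*5)^3 mod 31 = 16
j = 16 * 14^(-1) mod 31 = 10

j = 10 (mod 31)


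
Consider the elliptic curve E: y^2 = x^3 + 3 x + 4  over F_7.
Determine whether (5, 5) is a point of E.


Check whether y^2 = x^3 + 3 x + 4 (mod 7) for (x, y) = (5, 5).
LHS: y^2 = 5^2 mod 7 = 4
RHS: x^3 + 3 x + 4 = 5^3 + 3*5 + 4 mod 7 = 4
LHS = RHS

Yes, on the curve


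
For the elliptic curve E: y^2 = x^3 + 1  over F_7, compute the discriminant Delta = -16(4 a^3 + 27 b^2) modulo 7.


4 a^3 + 27 b^2 = 4*0^3 + 27*1^2 = 0 + 27 = 27
Delta = -16 * (27) = -432
Delta mod 7 = 2

Delta = 2 (mod 7)


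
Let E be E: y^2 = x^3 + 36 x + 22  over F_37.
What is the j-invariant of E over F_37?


Delta = -16(4 a^3 + 27 b^2) mod 37 = 26
-1728 * (4 a)^3 = -1728 * (4*36)^3 mod 37 = 36
j = 36 * 26^(-1) mod 37 = 27

j = 27 (mod 37)


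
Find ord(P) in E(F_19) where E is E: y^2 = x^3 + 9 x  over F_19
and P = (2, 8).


Compute successive multiples of P until we hit O:
  1P = (2, 8)
  2P = (7, 8)
  3P = (10, 11)
  4P = (11, 10)
  5P = (3, 15)
  6P = (6, 2)
  7P = (18, 16)
  8P = (4, 10)
  ... (continuing to 20P)
  20P = O

ord(P) = 20


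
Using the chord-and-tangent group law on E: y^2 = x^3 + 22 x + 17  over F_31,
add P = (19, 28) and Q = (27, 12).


P != Q, so use the chord formula.
s = (y2 - y1) / (x2 - x1) = (15) / (8) mod 31 = 29
x3 = s^2 - x1 - x2 mod 31 = 29^2 - 19 - 27 = 20
y3 = s (x1 - x3) - y1 mod 31 = 29 * (19 - 20) - 28 = 5

P + Q = (20, 5)


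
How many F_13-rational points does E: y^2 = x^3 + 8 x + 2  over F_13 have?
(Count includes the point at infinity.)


For each x in F_13, count y with y^2 = x^3 + 8 x + 2 mod 13:
  x = 2: RHS = 0, y in [0]  -> 1 point(s)
  x = 3: RHS = 1, y in [1, 12]  -> 2 point(s)
  x = 9: RHS = 10, y in [6, 7]  -> 2 point(s)
  x = 10: RHS = 3, y in [4, 9]  -> 2 point(s)
  x = 11: RHS = 4, y in [2, 11]  -> 2 point(s)
Affine points: 9. Add the point at infinity: total = 10.

#E(F_13) = 10


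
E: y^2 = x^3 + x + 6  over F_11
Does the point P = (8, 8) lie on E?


Check whether y^2 = x^3 + 1 x + 6 (mod 11) for (x, y) = (8, 8).
LHS: y^2 = 8^2 mod 11 = 9
RHS: x^3 + 1 x + 6 = 8^3 + 1*8 + 6 mod 11 = 9
LHS = RHS

Yes, on the curve


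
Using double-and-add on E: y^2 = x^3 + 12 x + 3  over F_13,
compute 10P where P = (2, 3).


k = 10 = 1010_2 (binary, LSB first: 0101)
Double-and-add from P = (2, 3):
  bit 0 = 0: acc unchanged = O
  bit 1 = 1: acc = O + (12, 9) = (12, 9)
  bit 2 = 0: acc unchanged = (12, 9)
  bit 3 = 1: acc = (12, 9) + (8, 0) = (7, 12)

10P = (7, 12)


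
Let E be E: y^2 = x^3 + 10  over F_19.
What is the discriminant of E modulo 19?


4 a^3 + 27 b^2 = 4*0^3 + 27*10^2 = 0 + 2700 = 2700
Delta = -16 * (2700) = -43200
Delta mod 19 = 6

Delta = 6 (mod 19)


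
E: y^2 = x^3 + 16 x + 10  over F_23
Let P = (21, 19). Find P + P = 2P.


Doubling: s = (3 x1^2 + a) / (2 y1)
s = (3*21^2 + 16) / (2*19) mod 23 = 8
x3 = s^2 - 2 x1 mod 23 = 8^2 - 2*21 = 22
y3 = s (x1 - x3) - y1 mod 23 = 8 * (21 - 22) - 19 = 19

2P = (22, 19)


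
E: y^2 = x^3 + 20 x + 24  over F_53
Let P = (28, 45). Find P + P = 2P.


Doubling: s = (3 x1^2 + a) / (2 y1)
s = (3*28^2 + 20) / (2*45) mod 53 = 24
x3 = s^2 - 2 x1 mod 53 = 24^2 - 2*28 = 43
y3 = s (x1 - x3) - y1 mod 53 = 24 * (28 - 43) - 45 = 19

2P = (43, 19)


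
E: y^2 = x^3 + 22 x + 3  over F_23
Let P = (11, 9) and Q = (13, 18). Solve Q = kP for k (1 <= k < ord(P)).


Enumerate multiples of P until we hit Q = (13, 18):
  1P = (11, 9)
  2P = (19, 9)
  3P = (16, 14)
  4P = (20, 5)
  5P = (1, 7)
  6P = (0, 7)
  7P = (5, 13)
  8P = (10, 21)
  9P = (8, 1)
  10P = (6, 12)
  11P = (22, 16)
  12P = (2, 3)
  13P = (13, 5)
  14P = (3, 21)
  15P = (17, 0)
  16P = (3, 2)
  17P = (13, 18)
Match found at i = 17.

k = 17


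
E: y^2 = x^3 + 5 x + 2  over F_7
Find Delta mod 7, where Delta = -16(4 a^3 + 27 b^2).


4 a^3 + 27 b^2 = 4*5^3 + 27*2^2 = 500 + 108 = 608
Delta = -16 * (608) = -9728
Delta mod 7 = 2

Delta = 2 (mod 7)


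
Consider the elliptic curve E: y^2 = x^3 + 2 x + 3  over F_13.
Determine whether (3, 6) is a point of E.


Check whether y^2 = x^3 + 2 x + 3 (mod 13) for (x, y) = (3, 6).
LHS: y^2 = 6^2 mod 13 = 10
RHS: x^3 + 2 x + 3 = 3^3 + 2*3 + 3 mod 13 = 10
LHS = RHS

Yes, on the curve


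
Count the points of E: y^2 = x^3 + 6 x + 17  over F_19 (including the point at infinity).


For each x in F_19, count y with y^2 = x^3 + 6 x + 17 mod 19:
  x = 0: RHS = 17, y in [6, 13]  -> 2 point(s)
  x = 1: RHS = 5, y in [9, 10]  -> 2 point(s)
  x = 3: RHS = 5, y in [9, 10]  -> 2 point(s)
  x = 5: RHS = 1, y in [1, 18]  -> 2 point(s)
  x = 8: RHS = 7, y in [8, 11]  -> 2 point(s)
  x = 15: RHS = 5, y in [9, 10]  -> 2 point(s)
  x = 17: RHS = 16, y in [4, 15]  -> 2 point(s)
Affine points: 14. Add the point at infinity: total = 15.

#E(F_19) = 15


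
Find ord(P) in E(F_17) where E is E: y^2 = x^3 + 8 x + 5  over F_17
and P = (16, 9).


Compute successive multiples of P until we hit O:
  1P = (16, 9)
  2P = (4, 4)
  3P = (15, 7)
  4P = (7, 9)
  5P = (11, 8)
  6P = (5, 0)
  7P = (11, 9)
  8P = (7, 8)
  ... (continuing to 12P)
  12P = O

ord(P) = 12


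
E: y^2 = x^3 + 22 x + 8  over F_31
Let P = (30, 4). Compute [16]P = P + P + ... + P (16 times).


k = 16 = 10000_2 (binary, LSB first: 00001)
Double-and-add from P = (30, 4):
  bit 0 = 0: acc unchanged = O
  bit 1 = 0: acc unchanged = O
  bit 2 = 0: acc unchanged = O
  bit 3 = 0: acc unchanged = O
  bit 4 = 1: acc = O + (29, 7) = (29, 7)

16P = (29, 7)
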